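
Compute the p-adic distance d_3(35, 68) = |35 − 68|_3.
d_3(35, 68) = 1/3

Step 1 — x − y = 35 − 68 = -33. Step 2 — v_3(-33) = 1 (factor: -33 = −(3^1 · 11); the sign does not affect v_p). Step 3 — |x − y|_3 = 3^{-1} = 1/3.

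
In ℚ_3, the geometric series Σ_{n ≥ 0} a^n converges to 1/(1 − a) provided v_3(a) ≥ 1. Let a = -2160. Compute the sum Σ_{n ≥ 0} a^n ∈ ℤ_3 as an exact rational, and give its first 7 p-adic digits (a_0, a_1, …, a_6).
Σ a^n = 1/(1 − a) = 1/2161;  first 7 digits = (1, 0, 0, 1, 0, 0, 1)

v_3(a) = 3 ≥ 1, so the series converges in ℤ_3 to 1/(1 − a) = 1/(1 − (-2160)) = 1/2161. Expand this rational in ℤ_3: compute digits iteratively via d_i = x_i mod 3, x_{i+1} = (x_i − d_i)/3. The first 7 digits are (1, 0, 0, 1, 0, 0, 1).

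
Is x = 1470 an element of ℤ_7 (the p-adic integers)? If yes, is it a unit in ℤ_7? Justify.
x ∈ ℤ_7 but not a unit; v_7(x) = 2 > 0

ℤ_7 = {x ∈ ℚ_7 : v_7(x) ≥ 0} and ℤ_7^× = {x ∈ ℤ_7 : v_7(x) = 0}. Here v_7(1470) = v_7(num) − v_7(den) = 2; compare against these criteria.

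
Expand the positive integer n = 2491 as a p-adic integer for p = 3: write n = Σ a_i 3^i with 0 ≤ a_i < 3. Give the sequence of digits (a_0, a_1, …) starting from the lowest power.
(a_0, a_1, …) = (1, 2, 0, 2, 0, 1, 0, 1)

Repeated division by 3 gives the digits low-to-high: 2491 = 1 + 2·3^1 + 2·3^3 + 1·3^5 + 1·3^7. Digit sequence: (1, 2, 0, 2, 0, 1, 0, 1).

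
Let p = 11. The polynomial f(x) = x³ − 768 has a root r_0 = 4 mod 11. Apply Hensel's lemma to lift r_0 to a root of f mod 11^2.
r_1 = 59 (mod 121)

Hensel: r_{i+1} = r_i − f(r_i)/f′(r_i) mod 11^{i+2}, where f′(x) = 3x². Iterate:
  r_0 = 4 (mod 11)
  r_1 = 59 (mod 121)
Final: r = 59 with f(r) ≡ 0 mod 11^2.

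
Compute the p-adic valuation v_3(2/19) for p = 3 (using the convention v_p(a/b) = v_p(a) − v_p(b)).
v_3(2/19) = 0

Factor powers of 3 from the numerator and denominator of the reduced fraction: 2 = 3^0 · 2 and 19 = 3^0 · 19. Apply v_p(a/b) = v_p(a) − v_p(b): v_3(2/19) = 0 − 0 = 0.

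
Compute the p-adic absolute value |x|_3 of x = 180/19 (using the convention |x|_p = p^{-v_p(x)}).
|180/19|_3 = 1/9

Step 1 — compute v_3(x) by factoring powers of 3 out of the numerator and denominator: v_3(180/19) = 2. Step 2 — apply |x|_p = p^{-v_p(x)} = 3^{-2} = 1/9.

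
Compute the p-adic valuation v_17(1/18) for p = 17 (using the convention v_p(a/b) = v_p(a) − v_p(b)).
v_17(1/18) = 0

Factor powers of 17 from the numerator and denominator of the reduced fraction: 1 = 17^0 · 1 and 18 = 17^0 · 18. Apply v_p(a/b) = v_p(a) − v_p(b): v_17(1/18) = 0 − 0 = 0.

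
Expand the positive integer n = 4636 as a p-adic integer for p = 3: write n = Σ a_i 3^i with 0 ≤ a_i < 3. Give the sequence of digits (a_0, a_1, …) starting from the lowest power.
(a_0, a_1, …) = (1, 0, 2, 0, 0, 1, 0, 2)

Repeated division by 3 gives the digits low-to-high: 4636 = 1 + 2·3^2 + 1·3^5 + 2·3^7. Digit sequence: (1, 0, 2, 0, 0, 1, 0, 2).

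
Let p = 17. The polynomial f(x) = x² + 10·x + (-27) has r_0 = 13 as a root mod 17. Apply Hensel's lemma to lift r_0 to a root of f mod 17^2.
r_1 = 166 (mod 289)

Hensel: r_{i+1} = r_i − f(r_i)·(f′(r_i))^{-1} mod 17^{i+2}, f′(x) = 2x + 10. Iterate:
  r_0 = 13 (mod 17)
  r_1 = 166 (mod 289)
Final: r = 166 satisfies f(r) ≡ 0 mod 17^2.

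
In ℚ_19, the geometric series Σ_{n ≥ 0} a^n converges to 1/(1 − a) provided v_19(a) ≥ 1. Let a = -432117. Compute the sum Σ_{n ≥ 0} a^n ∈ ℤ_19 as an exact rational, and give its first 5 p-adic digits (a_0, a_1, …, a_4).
Σ a^n = 1/(1 − a) = 1/432118;  first 5 digits = (1, 0, 0, 13, 15)

v_19(a) = 3 ≥ 1, so the series converges in ℤ_19 to 1/(1 − a) = 1/(1 − (-432117)) = 1/432118. Expand this rational in ℤ_19: compute digits iteratively via d_i = x_i mod 19, x_{i+1} = (x_i − d_i)/19. The first 5 digits are (1, 0, 0, 13, 15).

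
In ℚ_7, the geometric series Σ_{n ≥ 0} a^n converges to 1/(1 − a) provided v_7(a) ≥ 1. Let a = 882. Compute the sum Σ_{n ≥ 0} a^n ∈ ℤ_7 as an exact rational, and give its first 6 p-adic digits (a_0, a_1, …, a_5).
Σ a^n = 1/(1 − a) = -1/881;  first 6 digits = (1, 0, 4, 2, 2, 4)

v_7(a) = 2 ≥ 1, so the series converges in ℤ_7 to 1/(1 − a) = 1/(1 − 882) = -1/881. Expand this rational in ℤ_7: compute digits iteratively via d_i = x_i mod 7, x_{i+1} = (x_i − d_i)/7. The first 6 digits are (1, 0, 4, 2, 2, 4).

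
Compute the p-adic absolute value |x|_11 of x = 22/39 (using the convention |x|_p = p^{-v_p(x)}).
|22/39|_11 = 1/11

Step 1 — compute v_11(x) by factoring powers of 11 out of the numerator and denominator: v_11(22/39) = 1. Step 2 — apply |x|_p = p^{-v_p(x)} = 11^{-1} = 1/11.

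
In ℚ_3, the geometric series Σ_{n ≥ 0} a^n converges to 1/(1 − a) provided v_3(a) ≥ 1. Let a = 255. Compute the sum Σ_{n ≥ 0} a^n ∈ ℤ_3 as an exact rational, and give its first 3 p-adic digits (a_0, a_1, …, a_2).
Σ a^n = 1/(1 − a) = -1/254;  first 3 digits = (1, 1, 2)

v_3(a) = 1 ≥ 1, so the series converges in ℤ_3 to 1/(1 − a) = 1/(1 − 255) = -1/254. Expand this rational in ℤ_3: compute digits iteratively via d_i = x_i mod 3, x_{i+1} = (x_i − d_i)/3. The first 3 digits are (1, 1, 2).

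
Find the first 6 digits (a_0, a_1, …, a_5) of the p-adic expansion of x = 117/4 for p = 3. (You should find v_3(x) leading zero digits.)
(a_0, …, a_5) = (0, 0, 1, 0, 1, 2)

v_3(117/4) = 2, so a_0 = ... = a_1 = 0. Factor out: x = 3^2 · u with u = 13/4 a unit in ℤ_3. Expand u iteratively via a_{v+i} = u_i mod 3, u_{i+1} = (u_i − a_{v+i})/3:
  u_0 = 13/4;  a_2 = 1;  u_1 = (u_0 − 1)/3 = 3/4
  u_1 = 3/4;  a_3 = 0;  u_2 = (u_1 − 0)/3 = 1/4
  u_2 = 1/4;  a_4 = 1;  u_3 = (u_2 − 1)/3 = -1/4
  u_3 = -1/4;  a_5 = 2;  u_4 = (u_3 − 2)/3 = -3/4
Digits: (0, 0, 1, 0, 1, 2).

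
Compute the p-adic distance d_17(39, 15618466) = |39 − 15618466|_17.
d_17(39, 15618466) = 1/1419857

Step 1 — x − y = 39 − 15618466 = -15618427. Step 2 — v_17(-15618427) = 5 (factor: -15618427 = −(17^5 · 11); the sign does not affect v_p). Step 3 — |x − y|_17 = 17^{-5} = 1/1419857.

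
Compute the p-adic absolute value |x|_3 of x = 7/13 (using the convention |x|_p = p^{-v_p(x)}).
|7/13|_3 = 1

Step 1 — compute v_3(x) by factoring powers of 3 out of the numerator and denominator: v_3(7/13) = 0. Step 2 — apply |x|_p = p^{-v_p(x)} = 3^{0} = 1.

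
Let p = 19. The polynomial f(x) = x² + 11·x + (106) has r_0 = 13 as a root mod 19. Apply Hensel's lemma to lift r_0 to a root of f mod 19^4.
r_3 = 101872 (mod 130321)

Hensel: r_{i+1} = r_i − f(r_i)·(f′(r_i))^{-1} mod 19^{i+2}, f′(x) = 2x + 11. Iterate:
  r_0 = 13 (mod 19)
  r_1 = 70 (mod 361)
  r_2 = 5846 (mod 6859)
  r_3 = 101872 (mod 130321)
Final: r = 101872 satisfies f(r) ≡ 0 mod 19^4.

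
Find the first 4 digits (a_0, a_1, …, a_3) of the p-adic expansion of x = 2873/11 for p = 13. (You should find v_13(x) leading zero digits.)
(a_0, …, a_3) = (0, 0, 11, 4)

v_13(2873/11) = 2, so a_0 = ... = a_1 = 0. Factor out: x = 13^2 · u with u = 17/11 a unit in ℤ_13. Expand u iteratively via a_{v+i} = u_i mod 13, u_{i+1} = (u_i − a_{v+i})/13:
  u_0 = 17/11;  a_2 = 11;  u_1 = (u_0 − 11)/13 = -8/11
  u_1 = -8/11;  a_3 = 4;  u_2 = (u_1 − 4)/13 = -4/11
Digits: (0, 0, 11, 4).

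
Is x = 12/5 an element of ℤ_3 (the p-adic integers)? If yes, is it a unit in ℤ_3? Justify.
x ∈ ℤ_3 but not a unit; v_3(x) = 1 > 0

ℤ_3 = {x ∈ ℚ_3 : v_3(x) ≥ 0} and ℤ_3^× = {x ∈ ℤ_3 : v_3(x) = 0}. Here v_3(12/5) = v_3(num) − v_3(den) = 1; compare against these criteria.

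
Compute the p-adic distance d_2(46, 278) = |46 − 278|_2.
d_2(46, 278) = 1/8

Step 1 — x − y = 46 − 278 = -232. Step 2 — v_2(-232) = 3 (factor: -232 = −(2^3 · 29); the sign does not affect v_p). Step 3 — |x − y|_2 = 2^{-3} = 1/8.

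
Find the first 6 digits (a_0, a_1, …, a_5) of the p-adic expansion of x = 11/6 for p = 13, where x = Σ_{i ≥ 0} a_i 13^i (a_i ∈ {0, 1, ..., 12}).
(a_0, …, a_5) = (4, 2, 2, 2, 2, 2)

v_13(11/6) = 0 (numerator and denominator both coprime to 13), so x ∈ ℤ_13^×. Compute digits iteratively via a_i = x_i mod 13, x_{i+1} = (x_i − a_i)/13, with x_0 = x:
  x_0 = 11/6;  a_0 = 4;  x_1 = (x_0 − 4)/13 = -1/6
  x_1 = -1/6;  a_1 = 2;  x_2 = (x_1 − 2)/13 = -1/6
  x_2 = -1/6;  a_2 = 2;  x_3 = (x_2 − 2)/13 = -1/6
  x_3 = -1/6;  a_3 = 2;  x_4 = (x_3 − 2)/13 = -1/6
  x_4 = -1/6;  a_4 = 2;  x_5 = (x_4 − 2)/13 = -1/6
  x_5 = -1/6;  a_5 = 2;  x_6 = (x_5 − 2)/13 = -1/6
Digits: (4, 2, 2, 2, 2, 2).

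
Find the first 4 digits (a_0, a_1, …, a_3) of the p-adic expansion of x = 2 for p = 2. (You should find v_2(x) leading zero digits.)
(a_0, …, a_3) = (0, 1, 0, 0)

v_2(2) = 1, so a_0 = ... = a_0 = 0. Factor out: x = 2^1 · u with u = 1 a unit in ℤ_2. Expand u iteratively via a_{v+i} = u_i mod 2, u_{i+1} = (u_i − a_{v+i})/2:
  u_0 = 1;  a_1 = 1;  u_1 = (u_0 − 1)/2 = 0
  u_1 = 0;  a_2 = 0;  u_2 = (u_1 − 0)/2 = 0
  u_2 = 0;  a_3 = 0;  u_3 = (u_2 − 0)/2 = 0
Digits: (0, 1, 0, 0).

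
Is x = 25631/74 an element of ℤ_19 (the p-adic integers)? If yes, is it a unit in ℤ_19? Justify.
x ∈ ℤ_19 but not a unit; v_19(x) = 2 > 0

ℤ_19 = {x ∈ ℚ_19 : v_19(x) ≥ 0} and ℤ_19^× = {x ∈ ℤ_19 : v_19(x) = 0}. Here v_19(25631/74) = v_19(num) − v_19(den) = 2; compare against these criteria.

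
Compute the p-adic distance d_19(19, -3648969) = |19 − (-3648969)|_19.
d_19(19, -3648969) = 1/130321

Step 1 — x − y = 19 − (-3648969) = 3648988. Step 2 — v_19(3648988) = 4 (factor: 3648988 = (19^4 · 28); the sign does not affect v_p). Step 3 — |x − y|_19 = 19^{-4} = 1/130321.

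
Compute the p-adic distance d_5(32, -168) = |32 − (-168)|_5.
d_5(32, -168) = 1/25

Step 1 — x − y = 32 − (-168) = 200. Step 2 — v_5(200) = 2 (factor: 200 = (5^2 · 8); the sign does not affect v_p). Step 3 — |x − y|_5 = 5^{-2} = 1/25.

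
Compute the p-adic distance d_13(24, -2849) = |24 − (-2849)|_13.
d_13(24, -2849) = 1/169

Step 1 — x − y = 24 − (-2849) = 2873. Step 2 — v_13(2873) = 2 (factor: 2873 = (13^2 · 17); the sign does not affect v_p). Step 3 — |x − y|_13 = 13^{-2} = 1/169.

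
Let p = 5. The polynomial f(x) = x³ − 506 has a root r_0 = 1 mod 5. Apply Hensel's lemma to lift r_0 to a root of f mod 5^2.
r_1 = 11 (mod 25)

Hensel: r_{i+1} = r_i − f(r_i)/f′(r_i) mod 5^{i+2}, where f′(x) = 3x². Iterate:
  r_0 = 1 (mod 5)
  r_1 = 11 (mod 25)
Final: r = 11 with f(r) ≡ 0 mod 5^2.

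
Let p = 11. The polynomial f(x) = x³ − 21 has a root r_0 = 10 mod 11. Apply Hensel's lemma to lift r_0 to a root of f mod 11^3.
r_2 = 208 (mod 1331)

Hensel: r_{i+1} = r_i − f(r_i)/f′(r_i) mod 11^{i+2}, where f′(x) = 3x². Iterate:
  r_0 = 10 (mod 11)
  r_1 = 87 (mod 121)
  r_2 = 208 (mod 1331)
Final: r = 208 with f(r) ≡ 0 mod 11^3.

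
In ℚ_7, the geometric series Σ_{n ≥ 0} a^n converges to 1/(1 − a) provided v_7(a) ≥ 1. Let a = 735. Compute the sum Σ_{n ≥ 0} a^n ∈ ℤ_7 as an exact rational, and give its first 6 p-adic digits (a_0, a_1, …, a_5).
Σ a^n = 1/(1 − a) = -1/734;  first 6 digits = (1, 0, 1, 2, 1, 4)

v_7(a) = 2 ≥ 1, so the series converges in ℤ_7 to 1/(1 − a) = 1/(1 − 735) = -1/734. Expand this rational in ℤ_7: compute digits iteratively via d_i = x_i mod 7, x_{i+1} = (x_i − d_i)/7. The first 6 digits are (1, 0, 1, 2, 1, 4).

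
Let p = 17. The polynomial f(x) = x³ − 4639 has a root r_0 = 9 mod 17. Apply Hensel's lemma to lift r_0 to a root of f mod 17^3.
r_2 = 213 (mod 4913)

Hensel: r_{i+1} = r_i − f(r_i)/f′(r_i) mod 17^{i+2}, where f′(x) = 3x². Iterate:
  r_0 = 9 (mod 17)
  r_1 = 213 (mod 289)
  r_2 = 213 (mod 4913)
Final: r = 213 with f(r) ≡ 0 mod 17^3.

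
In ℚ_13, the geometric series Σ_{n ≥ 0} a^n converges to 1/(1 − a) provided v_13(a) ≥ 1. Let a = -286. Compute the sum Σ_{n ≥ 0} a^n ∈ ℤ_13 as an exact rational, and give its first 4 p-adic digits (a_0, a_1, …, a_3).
Σ a^n = 1/(1 − a) = 1/287;  first 4 digits = (1, 4, 1, 10)

v_13(a) = 1 ≥ 1, so the series converges in ℤ_13 to 1/(1 − a) = 1/(1 − (-286)) = 1/287. Expand this rational in ℤ_13: compute digits iteratively via d_i = x_i mod 13, x_{i+1} = (x_i − d_i)/13. The first 4 digits are (1, 4, 1, 10).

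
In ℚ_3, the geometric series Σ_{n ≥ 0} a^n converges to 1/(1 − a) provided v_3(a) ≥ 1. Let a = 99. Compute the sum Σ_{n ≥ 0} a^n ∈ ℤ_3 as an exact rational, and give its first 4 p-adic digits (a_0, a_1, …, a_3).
Σ a^n = 1/(1 − a) = -1/98;  first 4 digits = (1, 0, 2, 0)

v_3(a) = 2 ≥ 1, so the series converges in ℤ_3 to 1/(1 − a) = 1/(1 − 99) = -1/98. Expand this rational in ℤ_3: compute digits iteratively via d_i = x_i mod 3, x_{i+1} = (x_i − d_i)/3. The first 4 digits are (1, 0, 2, 0).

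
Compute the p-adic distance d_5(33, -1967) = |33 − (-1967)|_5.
d_5(33, -1967) = 1/125

Step 1 — x − y = 33 − (-1967) = 2000. Step 2 — v_5(2000) = 3 (factor: 2000 = (5^3 · 16); the sign does not affect v_p). Step 3 — |x − y|_5 = 5^{-3} = 1/125.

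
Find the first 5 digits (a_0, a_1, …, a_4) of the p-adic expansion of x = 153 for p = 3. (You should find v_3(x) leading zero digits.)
(a_0, …, a_4) = (0, 0, 2, 2, 1)

v_3(153) = 2, so a_0 = ... = a_1 = 0. Factor out: x = 3^2 · u with u = 17 a unit in ℤ_3. Expand u iteratively via a_{v+i} = u_i mod 3, u_{i+1} = (u_i − a_{v+i})/3:
  u_0 = 17;  a_2 = 2;  u_1 = (u_0 − 2)/3 = 5
  u_1 = 5;  a_3 = 2;  u_2 = (u_1 − 2)/3 = 1
  u_2 = 1;  a_4 = 1;  u_3 = (u_2 − 1)/3 = 0
Digits: (0, 0, 2, 2, 1).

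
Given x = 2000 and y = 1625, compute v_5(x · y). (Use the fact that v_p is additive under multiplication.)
v_5(3250000) = 6

v_p(x) = 3 (factor: 2000 = 5^3 · 16); v_p(y) = 3 (factor: 1625 = 5^3 · 13). Additivity: v_p(xy) = v_p(x) + v_p(y) = 3 + 3 = 6. (Direct check: xy = 3250000 = 5^6 · (208).)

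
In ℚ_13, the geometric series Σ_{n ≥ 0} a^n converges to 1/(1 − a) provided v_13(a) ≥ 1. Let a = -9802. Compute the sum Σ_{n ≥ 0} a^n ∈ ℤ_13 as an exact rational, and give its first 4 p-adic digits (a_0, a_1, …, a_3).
Σ a^n = 1/(1 − a) = 1/9803;  first 4 digits = (1, 0, 7, 8)

v_13(a) = 2 ≥ 1, so the series converges in ℤ_13 to 1/(1 − a) = 1/(1 − (-9802)) = 1/9803. Expand this rational in ℤ_13: compute digits iteratively via d_i = x_i mod 13, x_{i+1} = (x_i − d_i)/13. The first 4 digits are (1, 0, 7, 8).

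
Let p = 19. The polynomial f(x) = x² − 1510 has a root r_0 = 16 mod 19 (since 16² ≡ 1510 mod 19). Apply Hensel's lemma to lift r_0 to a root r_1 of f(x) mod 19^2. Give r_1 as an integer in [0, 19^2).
r_1 = 168 (mod 361)

Hensel's recurrence: r_{i+1} = r_i − f(r_i)·(f′(r_i))^{-1} mod 19^{i+2}, with f′(x) = 2x. Iterate:
  r_0 = 16 (mod 19)
  r_1 = 168 (mod 361)
Final: r_1 = 168, and one checks f(r_1) ≡ 0 mod 19^2.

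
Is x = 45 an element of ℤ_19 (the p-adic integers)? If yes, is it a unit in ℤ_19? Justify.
x ∈ ℤ_19^× (unit); v_19(x) = 0

ℤ_19 = {x ∈ ℚ_19 : v_19(x) ≥ 0} and ℤ_19^× = {x ∈ ℤ_19 : v_19(x) = 0}. Here v_19(45) = v_19(num) − v_19(den) = 0; compare against these criteria.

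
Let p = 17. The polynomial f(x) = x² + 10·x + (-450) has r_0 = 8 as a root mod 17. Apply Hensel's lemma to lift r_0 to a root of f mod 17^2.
r_1 = 42 (mod 289)

Hensel: r_{i+1} = r_i − f(r_i)·(f′(r_i))^{-1} mod 17^{i+2}, f′(x) = 2x + 10. Iterate:
  r_0 = 8 (mod 17)
  r_1 = 42 (mod 289)
Final: r = 42 satisfies f(r) ≡ 0 mod 17^2.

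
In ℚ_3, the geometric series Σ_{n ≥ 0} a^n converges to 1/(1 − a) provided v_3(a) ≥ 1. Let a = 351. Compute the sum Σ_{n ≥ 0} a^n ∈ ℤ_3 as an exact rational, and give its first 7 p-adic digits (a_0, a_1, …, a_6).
Σ a^n = 1/(1 − a) = -1/350;  first 7 digits = (1, 0, 0, 1, 1, 1, 1)

v_3(a) = 3 ≥ 1, so the series converges in ℤ_3 to 1/(1 − a) = 1/(1 − 351) = -1/350. Expand this rational in ℤ_3: compute digits iteratively via d_i = x_i mod 3, x_{i+1} = (x_i − d_i)/3. The first 7 digits are (1, 0, 0, 1, 1, 1, 1).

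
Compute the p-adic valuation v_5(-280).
v_5(-280) = 1

v_5(n) is the largest exponent k such that 5^k divides n. Factor out: -280 = -5^1 · 56. (Sign doesn't affect v_p.) So v_5(-280) = 1.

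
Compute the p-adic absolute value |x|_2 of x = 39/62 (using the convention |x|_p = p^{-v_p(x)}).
|39/62|_2 = 2

Step 1 — compute v_2(x) by factoring powers of 2 out of the numerator and denominator: v_2(39/62) = -1. Step 2 — apply |x|_p = p^{-v_p(x)} = 2^{1} = 2.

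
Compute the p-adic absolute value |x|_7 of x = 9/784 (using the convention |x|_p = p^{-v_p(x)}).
|9/784|_7 = 49

Step 1 — compute v_7(x) by factoring powers of 7 out of the numerator and denominator: v_7(9/784) = -2. Step 2 — apply |x|_p = p^{-v_p(x)} = 7^{2} = 49.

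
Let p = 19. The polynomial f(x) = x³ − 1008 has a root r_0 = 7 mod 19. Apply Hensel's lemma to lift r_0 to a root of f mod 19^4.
r_3 = 46804 (mod 130321)

Hensel: r_{i+1} = r_i − f(r_i)/f′(r_i) mod 19^{i+2}, where f′(x) = 3x². Iterate:
  r_0 = 7 (mod 19)
  r_1 = 235 (mod 361)
  r_2 = 5650 (mod 6859)
  r_3 = 46804 (mod 130321)
Final: r = 46804 with f(r) ≡ 0 mod 19^4.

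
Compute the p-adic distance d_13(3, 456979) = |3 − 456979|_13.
d_13(3, 456979) = 1/28561

Step 1 — x − y = 3 − 456979 = -456976. Step 2 — v_13(-456976) = 4 (factor: -456976 = −(13^4 · 16); the sign does not affect v_p). Step 3 — |x − y|_13 = 13^{-4} = 1/28561.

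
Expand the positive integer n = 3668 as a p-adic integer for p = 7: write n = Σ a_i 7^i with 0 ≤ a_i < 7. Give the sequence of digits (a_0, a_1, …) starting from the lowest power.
(a_0, a_1, …) = (0, 6, 4, 3, 1)

Repeated division by 7 gives the digits low-to-high: 3668 = 6·7^1 + 4·7^2 + 3·7^3 + 1·7^4. Digit sequence: (0, 6, 4, 3, 1).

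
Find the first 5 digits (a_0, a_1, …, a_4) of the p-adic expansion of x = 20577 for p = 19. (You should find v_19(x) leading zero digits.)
(a_0, …, a_4) = (0, 0, 0, 3, 0)

v_19(20577) = 3, so a_0 = ... = a_2 = 0. Factor out: x = 19^3 · u with u = 3 a unit in ℤ_19. Expand u iteratively via a_{v+i} = u_i mod 19, u_{i+1} = (u_i − a_{v+i})/19:
  u_0 = 3;  a_3 = 3;  u_1 = (u_0 − 3)/19 = 0
  u_1 = 0;  a_4 = 0;  u_2 = (u_1 − 0)/19 = 0
Digits: (0, 0, 0, 3, 0).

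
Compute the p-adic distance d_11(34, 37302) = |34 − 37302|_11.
d_11(34, 37302) = 1/1331

Step 1 — x − y = 34 − 37302 = -37268. Step 2 — v_11(-37268) = 3 (factor: -37268 = −(11^3 · 28); the sign does not affect v_p). Step 3 — |x − y|_11 = 11^{-3} = 1/1331.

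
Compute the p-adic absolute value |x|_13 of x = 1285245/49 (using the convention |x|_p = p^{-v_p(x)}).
|1285245/49|_13 = 1/28561

Step 1 — compute v_13(x) by factoring powers of 13 out of the numerator and denominator: v_13(1285245/49) = 4. Step 2 — apply |x|_p = p^{-v_p(x)} = 13^{-4} = 1/28561.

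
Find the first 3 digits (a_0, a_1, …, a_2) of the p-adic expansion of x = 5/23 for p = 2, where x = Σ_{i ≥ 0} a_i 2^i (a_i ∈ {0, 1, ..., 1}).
(a_0, …, a_2) = (1, 1, 0)

v_2(5/23) = 0 (numerator and denominator both coprime to 2), so x ∈ ℤ_2^×. Compute digits iteratively via a_i = x_i mod 2, x_{i+1} = (x_i − a_i)/2, with x_0 = x:
  x_0 = 5/23;  a_0 = 1;  x_1 = (x_0 − 1)/2 = -9/23
  x_1 = -9/23;  a_1 = 1;  x_2 = (x_1 − 1)/2 = -16/23
  x_2 = -16/23;  a_2 = 0;  x_3 = (x_2 − 0)/2 = -8/23
Digits: (1, 1, 0).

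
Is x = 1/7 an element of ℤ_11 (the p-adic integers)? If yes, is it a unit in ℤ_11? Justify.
x ∈ ℤ_11^× (unit); v_11(x) = 0

ℤ_11 = {x ∈ ℚ_11 : v_11(x) ≥ 0} and ℤ_11^× = {x ∈ ℤ_11 : v_11(x) = 0}. Here v_11(1/7) = v_11(num) − v_11(den) = 0; compare against these criteria.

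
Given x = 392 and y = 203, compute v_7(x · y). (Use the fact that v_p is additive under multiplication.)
v_7(79576) = 3

v_p(x) = 2 (factor: 392 = 7^2 · 8); v_p(y) = 1 (factor: 203 = 7^1 · 29). Additivity: v_p(xy) = v_p(x) + v_p(y) = 2 + 1 = 3. (Direct check: xy = 79576 = 7^3 · (232).)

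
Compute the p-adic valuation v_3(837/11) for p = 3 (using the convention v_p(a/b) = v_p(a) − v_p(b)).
v_3(837/11) = 3

Factor powers of 3 from the numerator and denominator of the reduced fraction: 837 = 3^3 · 31 and 11 = 3^0 · 11. Apply v_p(a/b) = v_p(a) − v_p(b): v_3(837/11) = 3 − 0 = 3.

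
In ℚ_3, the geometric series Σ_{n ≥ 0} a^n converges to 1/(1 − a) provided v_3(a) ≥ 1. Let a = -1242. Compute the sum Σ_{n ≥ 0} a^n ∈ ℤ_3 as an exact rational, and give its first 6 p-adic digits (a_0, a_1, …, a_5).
Σ a^n = 1/(1 − a) = 1/1243;  first 6 digits = (1, 0, 0, 2, 2, 0)

v_3(a) = 3 ≥ 1, so the series converges in ℤ_3 to 1/(1 − a) = 1/(1 − (-1242)) = 1/1243. Expand this rational in ℤ_3: compute digits iteratively via d_i = x_i mod 3, x_{i+1} = (x_i − d_i)/3. The first 6 digits are (1, 0, 0, 2, 2, 0).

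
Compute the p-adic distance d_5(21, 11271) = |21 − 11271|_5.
d_5(21, 11271) = 1/625

Step 1 — x − y = 21 − 11271 = -11250. Step 2 — v_5(-11250) = 4 (factor: -11250 = −(5^4 · 18); the sign does not affect v_p). Step 3 — |x − y|_5 = 5^{-4} = 1/625.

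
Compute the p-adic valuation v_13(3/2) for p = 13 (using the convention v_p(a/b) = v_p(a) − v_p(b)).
v_13(3/2) = 0

Factor powers of 13 from the numerator and denominator of the reduced fraction: 3 = 13^0 · 3 and 2 = 13^0 · 2. Apply v_p(a/b) = v_p(a) − v_p(b): v_13(3/2) = 0 − 0 = 0.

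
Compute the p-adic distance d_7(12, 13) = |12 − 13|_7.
d_7(12, 13) = 1

Step 1 — x − y = 12 − 13 = -1. Step 2 — v_7(-1) = 0 (factor: -1 = −(7^0 · 1); the sign does not affect v_p). Step 3 — |x − y|_7 = 7^{0} = 1.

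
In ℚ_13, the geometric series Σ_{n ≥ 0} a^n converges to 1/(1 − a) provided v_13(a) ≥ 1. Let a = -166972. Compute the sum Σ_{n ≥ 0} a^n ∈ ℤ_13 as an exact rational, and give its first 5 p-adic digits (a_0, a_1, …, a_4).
Σ a^n = 1/(1 − a) = 1/166973;  first 5 digits = (1, 0, 0, 2, 7)

v_13(a) = 3 ≥ 1, so the series converges in ℤ_13 to 1/(1 − a) = 1/(1 − (-166972)) = 1/166973. Expand this rational in ℤ_13: compute digits iteratively via d_i = x_i mod 13, x_{i+1} = (x_i − d_i)/13. The first 5 digits are (1, 0, 0, 2, 7).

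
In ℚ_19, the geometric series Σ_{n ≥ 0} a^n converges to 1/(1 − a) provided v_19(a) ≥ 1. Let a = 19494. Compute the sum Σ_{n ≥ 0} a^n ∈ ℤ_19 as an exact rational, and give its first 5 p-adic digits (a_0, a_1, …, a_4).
Σ a^n = 1/(1 − a) = -1/19493;  first 5 digits = (1, 0, 16, 2, 9)

v_19(a) = 2 ≥ 1, so the series converges in ℤ_19 to 1/(1 − a) = 1/(1 − 19494) = -1/19493. Expand this rational in ℤ_19: compute digits iteratively via d_i = x_i mod 19, x_{i+1} = (x_i − d_i)/19. The first 5 digits are (1, 0, 16, 2, 9).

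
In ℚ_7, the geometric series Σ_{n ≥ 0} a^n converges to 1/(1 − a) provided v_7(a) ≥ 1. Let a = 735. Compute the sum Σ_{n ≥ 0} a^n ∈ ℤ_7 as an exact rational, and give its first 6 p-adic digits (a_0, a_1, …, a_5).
Σ a^n = 1/(1 − a) = -1/734;  first 6 digits = (1, 0, 1, 2, 1, 4)

v_7(a) = 2 ≥ 1, so the series converges in ℤ_7 to 1/(1 − a) = 1/(1 − 735) = -1/734. Expand this rational in ℤ_7: compute digits iteratively via d_i = x_i mod 7, x_{i+1} = (x_i − d_i)/7. The first 6 digits are (1, 0, 1, 2, 1, 4).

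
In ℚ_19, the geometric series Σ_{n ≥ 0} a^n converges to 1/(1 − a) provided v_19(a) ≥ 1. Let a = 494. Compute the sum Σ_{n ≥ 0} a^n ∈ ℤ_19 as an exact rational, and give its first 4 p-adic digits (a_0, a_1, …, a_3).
Σ a^n = 1/(1 − a) = -1/493;  first 4 digits = (1, 7, 12, 17)

v_19(a) = 1 ≥ 1, so the series converges in ℤ_19 to 1/(1 − a) = 1/(1 − 494) = -1/493. Expand this rational in ℤ_19: compute digits iteratively via d_i = x_i mod 19, x_{i+1} = (x_i − d_i)/19. The first 4 digits are (1, 7, 12, 17).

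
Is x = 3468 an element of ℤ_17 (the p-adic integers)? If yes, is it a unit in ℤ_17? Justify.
x ∈ ℤ_17 but not a unit; v_17(x) = 2 > 0

ℤ_17 = {x ∈ ℚ_17 : v_17(x) ≥ 0} and ℤ_17^× = {x ∈ ℤ_17 : v_17(x) = 0}. Here v_17(3468) = v_17(num) − v_17(den) = 2; compare against these criteria.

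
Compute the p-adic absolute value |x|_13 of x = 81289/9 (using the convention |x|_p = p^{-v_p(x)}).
|81289/9|_13 = 1/2197

Step 1 — compute v_13(x) by factoring powers of 13 out of the numerator and denominator: v_13(81289/9) = 3. Step 2 — apply |x|_p = p^{-v_p(x)} = 13^{-3} = 1/2197.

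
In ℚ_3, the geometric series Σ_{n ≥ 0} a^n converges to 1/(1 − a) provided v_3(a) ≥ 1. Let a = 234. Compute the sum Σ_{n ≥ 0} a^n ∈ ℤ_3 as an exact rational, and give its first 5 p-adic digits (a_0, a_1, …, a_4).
Σ a^n = 1/(1 − a) = -1/233;  first 5 digits = (1, 0, 2, 2, 0)

v_3(a) = 2 ≥ 1, so the series converges in ℤ_3 to 1/(1 − a) = 1/(1 − 234) = -1/233. Expand this rational in ℤ_3: compute digits iteratively via d_i = x_i mod 3, x_{i+1} = (x_i − d_i)/3. The first 5 digits are (1, 0, 2, 2, 0).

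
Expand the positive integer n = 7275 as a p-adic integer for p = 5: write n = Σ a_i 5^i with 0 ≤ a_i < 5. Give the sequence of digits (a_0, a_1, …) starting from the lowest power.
(a_0, a_1, …) = (0, 0, 1, 3, 1, 2)

Repeated division by 5 gives the digits low-to-high: 7275 = 1·5^2 + 3·5^3 + 1·5^4 + 2·5^5. Digit sequence: (0, 0, 1, 3, 1, 2).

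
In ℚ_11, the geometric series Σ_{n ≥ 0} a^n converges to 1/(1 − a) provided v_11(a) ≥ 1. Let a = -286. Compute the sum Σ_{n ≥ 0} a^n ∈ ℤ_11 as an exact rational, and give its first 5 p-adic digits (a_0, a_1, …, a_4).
Σ a^n = 1/(1 − a) = 1/287;  first 5 digits = (1, 7, 2, 8, 5)

v_11(a) = 1 ≥ 1, so the series converges in ℤ_11 to 1/(1 − a) = 1/(1 − (-286)) = 1/287. Expand this rational in ℤ_11: compute digits iteratively via d_i = x_i mod 11, x_{i+1} = (x_i − d_i)/11. The first 5 digits are (1, 7, 2, 8, 5).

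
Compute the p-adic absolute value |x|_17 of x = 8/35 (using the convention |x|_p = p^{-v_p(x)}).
|8/35|_17 = 1

Step 1 — compute v_17(x) by factoring powers of 17 out of the numerator and denominator: v_17(8/35) = 0. Step 2 — apply |x|_p = p^{-v_p(x)} = 17^{0} = 1.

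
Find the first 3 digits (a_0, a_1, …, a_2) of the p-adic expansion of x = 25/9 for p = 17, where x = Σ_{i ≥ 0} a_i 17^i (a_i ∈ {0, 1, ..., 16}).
(a_0, …, a_2) = (16, 3, 13)

v_17(25/9) = 0 (numerator and denominator both coprime to 17), so x ∈ ℤ_17^×. Compute digits iteratively via a_i = x_i mod 17, x_{i+1} = (x_i − a_i)/17, with x_0 = x:
  x_0 = 25/9;  a_0 = 16;  x_1 = (x_0 − 16)/17 = -7/9
  x_1 = -7/9;  a_1 = 3;  x_2 = (x_1 − 3)/17 = -2/9
  x_2 = -2/9;  a_2 = 13;  x_3 = (x_2 − 13)/17 = -7/9
Digits: (16, 3, 13).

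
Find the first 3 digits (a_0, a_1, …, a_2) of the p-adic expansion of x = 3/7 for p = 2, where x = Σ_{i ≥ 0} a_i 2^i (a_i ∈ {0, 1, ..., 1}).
(a_0, …, a_2) = (1, 0, 1)

v_2(3/7) = 0 (numerator and denominator both coprime to 2), so x ∈ ℤ_2^×. Compute digits iteratively via a_i = x_i mod 2, x_{i+1} = (x_i − a_i)/2, with x_0 = x:
  x_0 = 3/7;  a_0 = 1;  x_1 = (x_0 − 1)/2 = -2/7
  x_1 = -2/7;  a_1 = 0;  x_2 = (x_1 − 0)/2 = -1/7
  x_2 = -1/7;  a_2 = 1;  x_3 = (x_2 − 1)/2 = -4/7
Digits: (1, 0, 1).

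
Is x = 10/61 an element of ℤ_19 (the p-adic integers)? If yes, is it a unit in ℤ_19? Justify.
x ∈ ℤ_19^× (unit); v_19(x) = 0

ℤ_19 = {x ∈ ℚ_19 : v_19(x) ≥ 0} and ℤ_19^× = {x ∈ ℤ_19 : v_19(x) = 0}. Here v_19(10/61) = v_19(num) − v_19(den) = 0; compare against these criteria.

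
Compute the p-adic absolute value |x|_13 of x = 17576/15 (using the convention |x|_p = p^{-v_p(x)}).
|17576/15|_13 = 1/2197

Step 1 — compute v_13(x) by factoring powers of 13 out of the numerator and denominator: v_13(17576/15) = 3. Step 2 — apply |x|_p = p^{-v_p(x)} = 13^{-3} = 1/2197.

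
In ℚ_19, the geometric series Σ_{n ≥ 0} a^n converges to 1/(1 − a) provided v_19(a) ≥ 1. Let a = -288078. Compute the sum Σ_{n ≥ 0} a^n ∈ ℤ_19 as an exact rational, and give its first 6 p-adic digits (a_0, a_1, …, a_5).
Σ a^n = 1/(1 − a) = 1/288079;  first 6 digits = (1, 0, 0, 15, 16, 18)

v_19(a) = 3 ≥ 1, so the series converges in ℤ_19 to 1/(1 − a) = 1/(1 − (-288078)) = 1/288079. Expand this rational in ℤ_19: compute digits iteratively via d_i = x_i mod 19, x_{i+1} = (x_i − d_i)/19. The first 6 digits are (1, 0, 0, 15, 16, 18).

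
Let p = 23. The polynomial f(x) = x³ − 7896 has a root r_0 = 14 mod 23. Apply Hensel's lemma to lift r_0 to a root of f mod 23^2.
r_1 = 451 (mod 529)

Hensel: r_{i+1} = r_i − f(r_i)/f′(r_i) mod 23^{i+2}, where f′(x) = 3x². Iterate:
  r_0 = 14 (mod 23)
  r_1 = 451 (mod 529)
Final: r = 451 with f(r) ≡ 0 mod 23^2.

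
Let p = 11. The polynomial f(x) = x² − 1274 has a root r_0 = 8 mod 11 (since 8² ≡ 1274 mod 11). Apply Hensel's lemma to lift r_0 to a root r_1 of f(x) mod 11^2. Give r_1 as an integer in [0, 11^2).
r_1 = 8 (mod 121)

Hensel's recurrence: r_{i+1} = r_i − f(r_i)·(f′(r_i))^{-1} mod 11^{i+2}, with f′(x) = 2x. Iterate:
  r_0 = 8 (mod 11)
  r_1 = 8 (mod 121)
Final: r_1 = 8, and one checks f(r_1) ≡ 0 mod 11^2.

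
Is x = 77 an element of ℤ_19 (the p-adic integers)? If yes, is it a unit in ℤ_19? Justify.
x ∈ ℤ_19^× (unit); v_19(x) = 0

ℤ_19 = {x ∈ ℚ_19 : v_19(x) ≥ 0} and ℤ_19^× = {x ∈ ℤ_19 : v_19(x) = 0}. Here v_19(77) = v_19(num) − v_19(den) = 0; compare against these criteria.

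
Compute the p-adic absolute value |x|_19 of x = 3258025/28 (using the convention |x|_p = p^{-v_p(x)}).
|3258025/28|_19 = 1/130321

Step 1 — compute v_19(x) by factoring powers of 19 out of the numerator and denominator: v_19(3258025/28) = 4. Step 2 — apply |x|_p = p^{-v_p(x)} = 19^{-4} = 1/130321.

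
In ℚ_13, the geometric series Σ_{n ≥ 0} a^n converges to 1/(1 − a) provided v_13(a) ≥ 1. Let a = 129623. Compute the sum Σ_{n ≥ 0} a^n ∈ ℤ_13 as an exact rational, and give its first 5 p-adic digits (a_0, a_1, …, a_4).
Σ a^n = 1/(1 − a) = -1/129622;  first 5 digits = (1, 0, 0, 7, 4)

v_13(a) = 3 ≥ 1, so the series converges in ℤ_13 to 1/(1 − a) = 1/(1 − 129623) = -1/129622. Expand this rational in ℤ_13: compute digits iteratively via d_i = x_i mod 13, x_{i+1} = (x_i − d_i)/13. The first 5 digits are (1, 0, 0, 7, 4).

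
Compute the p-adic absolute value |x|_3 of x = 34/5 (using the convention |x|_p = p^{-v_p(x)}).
|34/5|_3 = 1

Step 1 — compute v_3(x) by factoring powers of 3 out of the numerator and denominator: v_3(34/5) = 0. Step 2 — apply |x|_p = p^{-v_p(x)} = 3^{0} = 1.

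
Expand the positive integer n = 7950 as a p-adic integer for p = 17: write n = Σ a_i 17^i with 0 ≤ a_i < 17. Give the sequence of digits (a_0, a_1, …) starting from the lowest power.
(a_0, a_1, …) = (11, 8, 10, 1)

Repeated division by 17 gives the digits low-to-high: 7950 = 11 + 8·17^1 + 10·17^2 + 1·17^3. Digit sequence: (11, 8, 10, 1).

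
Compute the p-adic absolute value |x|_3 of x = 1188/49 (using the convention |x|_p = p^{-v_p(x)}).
|1188/49|_3 = 1/27

Step 1 — compute v_3(x) by factoring powers of 3 out of the numerator and denominator: v_3(1188/49) = 3. Step 2 — apply |x|_p = p^{-v_p(x)} = 3^{-3} = 1/27.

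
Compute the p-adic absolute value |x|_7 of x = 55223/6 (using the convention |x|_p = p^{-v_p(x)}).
|55223/6|_7 = 1/2401

Step 1 — compute v_7(x) by factoring powers of 7 out of the numerator and denominator: v_7(55223/6) = 4. Step 2 — apply |x|_p = p^{-v_p(x)} = 7^{-4} = 1/2401.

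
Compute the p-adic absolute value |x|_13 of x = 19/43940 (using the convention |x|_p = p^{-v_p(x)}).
|19/43940|_13 = 2197

Step 1 — compute v_13(x) by factoring powers of 13 out of the numerator and denominator: v_13(19/43940) = -3. Step 2 — apply |x|_p = p^{-v_p(x)} = 13^{3} = 2197.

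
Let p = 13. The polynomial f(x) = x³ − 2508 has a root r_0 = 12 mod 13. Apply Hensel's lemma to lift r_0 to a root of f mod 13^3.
r_2 = 2131 (mod 2197)

Hensel: r_{i+1} = r_i − f(r_i)/f′(r_i) mod 13^{i+2}, where f′(x) = 3x². Iterate:
  r_0 = 12 (mod 13)
  r_1 = 103 (mod 169)
  r_2 = 2131 (mod 2197)
Final: r = 2131 with f(r) ≡ 0 mod 13^3.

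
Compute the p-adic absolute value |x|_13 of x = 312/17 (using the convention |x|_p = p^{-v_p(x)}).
|312/17|_13 = 1/13

Step 1 — compute v_13(x) by factoring powers of 13 out of the numerator and denominator: v_13(312/17) = 1. Step 2 — apply |x|_p = p^{-v_p(x)} = 13^{-1} = 1/13.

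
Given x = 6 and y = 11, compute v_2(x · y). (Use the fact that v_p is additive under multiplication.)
v_2(66) = 1

v_p(x) = 1 (factor: 6 = 2^1 · 3); v_p(y) = 0 (factor: 11 = 2^0 · 11). Additivity: v_p(xy) = v_p(x) + v_p(y) = 1 + 0 = 1. (Direct check: xy = 66 = 2^1 · (33).)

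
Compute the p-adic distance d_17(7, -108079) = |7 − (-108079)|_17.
d_17(7, -108079) = 1/4913

Step 1 — x − y = 7 − (-108079) = 108086. Step 2 — v_17(108086) = 3 (factor: 108086 = (17^3 · 22); the sign does not affect v_p). Step 3 — |x − y|_17 = 17^{-3} = 1/4913.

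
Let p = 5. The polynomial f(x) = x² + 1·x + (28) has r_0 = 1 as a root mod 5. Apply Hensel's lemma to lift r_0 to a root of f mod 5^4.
r_3 = 291 (mod 625)

Hensel: r_{i+1} = r_i − f(r_i)·(f′(r_i))^{-1} mod 5^{i+2}, f′(x) = 2x + 1. Iterate:
  r_0 = 1 (mod 5)
  r_1 = 16 (mod 25)
  r_2 = 41 (mod 125)
  r_3 = 291 (mod 625)
Final: r = 291 satisfies f(r) ≡ 0 mod 5^4.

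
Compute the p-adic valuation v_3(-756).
v_3(-756) = 3

v_3(n) is the largest exponent k such that 3^k divides n. Factor out: -756 = -3^3 · 28. (Sign doesn't affect v_p.) So v_3(-756) = 3.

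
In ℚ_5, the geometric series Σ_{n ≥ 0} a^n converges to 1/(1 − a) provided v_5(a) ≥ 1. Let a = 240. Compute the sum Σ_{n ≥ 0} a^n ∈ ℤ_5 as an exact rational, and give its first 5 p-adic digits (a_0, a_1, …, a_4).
Σ a^n = 1/(1 − a) = -1/239;  first 5 digits = (1, 3, 3, 4, 1)

v_5(a) = 1 ≥ 1, so the series converges in ℤ_5 to 1/(1 − a) = 1/(1 − 240) = -1/239. Expand this rational in ℤ_5: compute digits iteratively via d_i = x_i mod 5, x_{i+1} = (x_i − d_i)/5. The first 5 digits are (1, 3, 3, 4, 1).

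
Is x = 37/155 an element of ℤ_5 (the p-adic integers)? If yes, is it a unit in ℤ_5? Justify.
x ∉ ℤ_5 (v_5(x) = -1 < 0)

ℤ_5 = {x ∈ ℚ_5 : v_5(x) ≥ 0} and ℤ_5^× = {x ∈ ℤ_5 : v_5(x) = 0}. Here v_5(37/155) = v_5(num) − v_5(den) = -1; compare against these criteria.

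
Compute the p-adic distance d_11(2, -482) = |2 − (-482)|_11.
d_11(2, -482) = 1/121

Step 1 — x − y = 2 − (-482) = 484. Step 2 — v_11(484) = 2 (factor: 484 = (11^2 · 4); the sign does not affect v_p). Step 3 — |x − y|_11 = 11^{-2} = 1/121.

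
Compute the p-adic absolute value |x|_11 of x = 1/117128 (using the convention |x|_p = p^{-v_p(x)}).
|1/117128|_11 = 14641

Step 1 — compute v_11(x) by factoring powers of 11 out of the numerator and denominator: v_11(1/117128) = -4. Step 2 — apply |x|_p = p^{-v_p(x)} = 11^{4} = 14641.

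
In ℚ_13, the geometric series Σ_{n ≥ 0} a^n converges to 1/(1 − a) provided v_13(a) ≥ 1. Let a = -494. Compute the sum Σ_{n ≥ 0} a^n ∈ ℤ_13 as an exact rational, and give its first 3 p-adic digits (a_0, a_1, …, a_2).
Σ a^n = 1/(1 − a) = 1/495;  first 3 digits = (1, 1, 11)

v_13(a) = 1 ≥ 1, so the series converges in ℤ_13 to 1/(1 − a) = 1/(1 − (-494)) = 1/495. Expand this rational in ℤ_13: compute digits iteratively via d_i = x_i mod 13, x_{i+1} = (x_i − d_i)/13. The first 3 digits are (1, 1, 11).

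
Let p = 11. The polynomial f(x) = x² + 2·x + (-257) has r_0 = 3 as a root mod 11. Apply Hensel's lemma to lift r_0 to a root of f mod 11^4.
r_3 = 11014 (mod 14641)

Hensel: r_{i+1} = r_i − f(r_i)·(f′(r_i))^{-1} mod 11^{i+2}, f′(x) = 2x + 2. Iterate:
  r_0 = 3 (mod 11)
  r_1 = 3 (mod 121)
  r_2 = 366 (mod 1331)
  r_3 = 11014 (mod 14641)
Final: r = 11014 satisfies f(r) ≡ 0 mod 11^4.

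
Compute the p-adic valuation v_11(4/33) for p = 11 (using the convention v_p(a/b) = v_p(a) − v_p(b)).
v_11(4/33) = -1

Factor powers of 11 from the numerator and denominator of the reduced fraction: 4 = 11^0 · 4 and 33 = 11^1 · 3. Apply v_p(a/b) = v_p(a) − v_p(b): v_11(4/33) = 0 − 1 = -1.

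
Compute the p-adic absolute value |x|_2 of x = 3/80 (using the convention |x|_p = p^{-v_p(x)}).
|3/80|_2 = 16

Step 1 — compute v_2(x) by factoring powers of 2 out of the numerator and denominator: v_2(3/80) = -4. Step 2 — apply |x|_p = p^{-v_p(x)} = 2^{4} = 16.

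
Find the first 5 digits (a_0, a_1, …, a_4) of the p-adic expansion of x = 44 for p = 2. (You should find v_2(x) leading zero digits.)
(a_0, …, a_4) = (0, 0, 1, 1, 0)

v_2(44) = 2, so a_0 = ... = a_1 = 0. Factor out: x = 2^2 · u with u = 11 a unit in ℤ_2. Expand u iteratively via a_{v+i} = u_i mod 2, u_{i+1} = (u_i − a_{v+i})/2:
  u_0 = 11;  a_2 = 1;  u_1 = (u_0 − 1)/2 = 5
  u_1 = 5;  a_3 = 1;  u_2 = (u_1 − 1)/2 = 2
  u_2 = 2;  a_4 = 0;  u_3 = (u_2 − 0)/2 = 1
Digits: (0, 0, 1, 1, 0).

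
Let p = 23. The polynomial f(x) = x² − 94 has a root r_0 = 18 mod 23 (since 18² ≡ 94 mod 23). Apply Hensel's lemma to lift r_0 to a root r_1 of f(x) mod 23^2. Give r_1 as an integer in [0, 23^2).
r_1 = 41 (mod 529)

Hensel's recurrence: r_{i+1} = r_i − f(r_i)·(f′(r_i))^{-1} mod 23^{i+2}, with f′(x) = 2x. Iterate:
  r_0 = 18 (mod 23)
  r_1 = 41 (mod 529)
Final: r_1 = 41, and one checks f(r_1) ≡ 0 mod 23^2.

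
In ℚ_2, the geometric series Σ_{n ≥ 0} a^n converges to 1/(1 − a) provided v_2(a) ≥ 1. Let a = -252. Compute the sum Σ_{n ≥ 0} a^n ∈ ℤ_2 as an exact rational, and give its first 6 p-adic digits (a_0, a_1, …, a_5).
Σ a^n = 1/(1 − a) = 1/253;  first 6 digits = (1, 0, 1, 0, 1, 0)

v_2(a) = 2 ≥ 1, so the series converges in ℤ_2 to 1/(1 − a) = 1/(1 − (-252)) = 1/253. Expand this rational in ℤ_2: compute digits iteratively via d_i = x_i mod 2, x_{i+1} = (x_i − d_i)/2. The first 6 digits are (1, 0, 1, 0, 1, 0).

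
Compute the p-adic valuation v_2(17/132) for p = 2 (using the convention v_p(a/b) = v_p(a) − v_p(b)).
v_2(17/132) = -2

Factor powers of 2 from the numerator and denominator of the reduced fraction: 17 = 2^0 · 17 and 132 = 2^2 · 33. Apply v_p(a/b) = v_p(a) − v_p(b): v_2(17/132) = 0 − 2 = -2.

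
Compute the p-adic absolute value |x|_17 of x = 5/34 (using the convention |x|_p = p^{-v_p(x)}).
|5/34|_17 = 17

Step 1 — compute v_17(x) by factoring powers of 17 out of the numerator and denominator: v_17(5/34) = -1. Step 2 — apply |x|_p = p^{-v_p(x)} = 17^{1} = 17.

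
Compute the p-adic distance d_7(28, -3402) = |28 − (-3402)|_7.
d_7(28, -3402) = 1/343

Step 1 — x − y = 28 − (-3402) = 3430. Step 2 — v_7(3430) = 3 (factor: 3430 = (7^3 · 10); the sign does not affect v_p). Step 3 — |x − y|_7 = 7^{-3} = 1/343.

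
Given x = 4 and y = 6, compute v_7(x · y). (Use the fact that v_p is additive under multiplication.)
v_7(24) = 0

v_p(x) = 0 (factor: 4 = 7^0 · 4); v_p(y) = 0 (factor: 6 = 7^0 · 6). Additivity: v_p(xy) = v_p(x) + v_p(y) = 0 + 0 = 0. (Direct check: xy = 24 = 7^0 · (24).)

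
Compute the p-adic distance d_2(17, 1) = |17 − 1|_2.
d_2(17, 1) = 1/16

Step 1 — x − y = 17 − 1 = 16. Step 2 — v_2(16) = 4 (factor: 16 = (2^4 · 1); the sign does not affect v_p). Step 3 — |x − y|_2 = 2^{-4} = 1/16.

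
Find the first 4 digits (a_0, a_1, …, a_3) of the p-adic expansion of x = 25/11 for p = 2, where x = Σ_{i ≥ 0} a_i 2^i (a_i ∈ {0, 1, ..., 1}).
(a_0, …, a_3) = (1, 1, 0, 1)

v_2(25/11) = 0 (numerator and denominator both coprime to 2), so x ∈ ℤ_2^×. Compute digits iteratively via a_i = x_i mod 2, x_{i+1} = (x_i − a_i)/2, with x_0 = x:
  x_0 = 25/11;  a_0 = 1;  x_1 = (x_0 − 1)/2 = 7/11
  x_1 = 7/11;  a_1 = 1;  x_2 = (x_1 − 1)/2 = -2/11
  x_2 = -2/11;  a_2 = 0;  x_3 = (x_2 − 0)/2 = -1/11
  x_3 = -1/11;  a_3 = 1;  x_4 = (x_3 − 1)/2 = -6/11
Digits: (1, 1, 0, 1).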